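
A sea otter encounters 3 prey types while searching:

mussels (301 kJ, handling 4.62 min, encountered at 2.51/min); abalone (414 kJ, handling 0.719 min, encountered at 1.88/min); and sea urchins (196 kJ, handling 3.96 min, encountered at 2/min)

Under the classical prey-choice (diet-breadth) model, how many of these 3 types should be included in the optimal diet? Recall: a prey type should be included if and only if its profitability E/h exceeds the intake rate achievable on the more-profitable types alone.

1

Rank by E/h (kJ/min): abalone 576, mussels 65.2, sea urchins 49.5. Include each in turn until the next type's E/h falls below the running intake rate.
Rate on top 1: 331. mussels: 65.2 < 331 → exclude; stop.
Optimal diet: abalone — 1 of 3 types.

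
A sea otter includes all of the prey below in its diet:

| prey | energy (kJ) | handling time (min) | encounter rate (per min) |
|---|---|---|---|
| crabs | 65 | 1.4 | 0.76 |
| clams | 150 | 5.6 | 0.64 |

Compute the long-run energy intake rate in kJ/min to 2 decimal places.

R = Σλ_iE_i / (1 + Σλ_ih_i)
Numerator: 0.76×65 + 0.64×150 = 145.4
Denominator: 1 + 0.76×1.4 + 0.64×5.6 = 5.648
R = 145.4/5.648 = 25.74 kJ/min

25.74 kJ/min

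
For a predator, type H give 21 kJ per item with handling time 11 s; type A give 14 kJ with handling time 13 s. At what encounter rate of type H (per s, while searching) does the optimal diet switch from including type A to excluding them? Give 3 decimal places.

The zero-one rule: include type A iff E₂/h₂ > λE₁/(1+λh₁). Equality gives the switch point.
λE₁h₂ = E₂ + λE₂h₁ ⇒ λ = E₂/(E₁h₂ − E₂h₁) = 14/(273 − 154) = 0.1176 per s.

0.118 per s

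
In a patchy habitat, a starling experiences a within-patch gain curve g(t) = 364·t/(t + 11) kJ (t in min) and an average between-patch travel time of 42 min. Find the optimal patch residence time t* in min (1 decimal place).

21.5 min

Maximise g(t)/(T+t): set derivative to zero → g'(t)(T+t) = g(t).
g'(t) = 364·11/(t + 11)². Setting 364·11/(t+11)² = 364t/[(t+11)(42+t)] gives 11(42+t) = t(t+11), so t² = 11×42 = 462.
t* = √462 = 21.49 min.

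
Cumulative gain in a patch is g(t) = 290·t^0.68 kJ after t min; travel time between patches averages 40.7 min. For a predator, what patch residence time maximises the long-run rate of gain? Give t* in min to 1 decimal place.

86.5 min

Optimal t* satisfies g'(t*) = g(t*)/(T + t*).
g'(t) = 0.68·290·t^-0.32. Setting 0.68·290·t^-0.32 = 290·t^0.68/(40.7+t) gives 0.68(40.7+t) = t, so 0.32·t = 0.68×40.7.
t* = 0.68×40.7/0.32 = 86.49 min.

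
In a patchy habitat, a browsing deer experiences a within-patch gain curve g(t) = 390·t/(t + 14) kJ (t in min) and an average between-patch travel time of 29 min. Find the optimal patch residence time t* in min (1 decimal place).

20.1 min

By the marginal value theorem, leave when the instantaneous gain rate g'(t) equals the habitat-wide average g(t)/(T + t).
g'(t) = 390·14/(t + 14)². Setting 390·14/(t+14)² = 390t/[(t+14)(29+t)] gives 14(29+t) = t(t+14), so t² = 14×29 = 406.
t* = √406 = 20.15 min.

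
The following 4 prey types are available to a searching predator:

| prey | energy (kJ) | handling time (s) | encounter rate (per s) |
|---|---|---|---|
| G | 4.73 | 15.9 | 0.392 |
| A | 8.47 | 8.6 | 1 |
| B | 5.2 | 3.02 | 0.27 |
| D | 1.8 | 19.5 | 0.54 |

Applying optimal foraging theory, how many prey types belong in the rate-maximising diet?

Rank by E/h (kJ/s): B 1.72, A 0.985, G 0.297, D 0.0923. Include each in turn until the next type's E/h falls below the running intake rate.
Rate on top 1: 0.7734. A: 0.985 > 0.7734 → include.
Rate on top 2: 0.948. G: 0.297 < 0.948 → exclude; stop.
Optimal diet: B, A — 2 of 4 types.

2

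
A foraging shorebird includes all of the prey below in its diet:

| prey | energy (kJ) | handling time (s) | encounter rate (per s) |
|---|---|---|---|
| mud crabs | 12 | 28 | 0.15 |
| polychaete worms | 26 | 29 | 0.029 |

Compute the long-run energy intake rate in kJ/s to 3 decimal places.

R = (0.15×12 + 0.029×26) / (1 + 0.15×28 + 0.029×29) = 2.554/6.041 = 0.4228 kJ/s.

0.423 kJ/s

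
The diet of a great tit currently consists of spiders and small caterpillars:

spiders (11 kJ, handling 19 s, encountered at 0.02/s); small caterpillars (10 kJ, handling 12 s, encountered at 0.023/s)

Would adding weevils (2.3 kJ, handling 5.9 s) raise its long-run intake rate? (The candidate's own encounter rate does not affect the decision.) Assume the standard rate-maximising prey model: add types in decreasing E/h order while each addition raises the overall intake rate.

Yes

On spiders and small caterpillars alone, R = ΣλE/(1+Σλh) = 0.45/1.656 = 0.2717 kJ/s.
weevils: E/h = 2.3/5.9 = 0.3898 kJ/s.
Since 0.3898 > R, including weevils increases the long-run rate.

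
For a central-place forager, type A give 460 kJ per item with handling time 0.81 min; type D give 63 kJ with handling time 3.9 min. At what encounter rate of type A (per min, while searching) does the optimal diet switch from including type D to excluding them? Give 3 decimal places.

The zero-one rule: include type D iff E₂/h₂ > λE₁/(1+λh₁). Equality gives the switch point.
λE₁h₂ = E₂ + λE₂h₁ ⇒ λ = E₂/(E₁h₂ − E₂h₁) = 63/(1794 − 51.03) = 0.03615 per min.

0.036 per min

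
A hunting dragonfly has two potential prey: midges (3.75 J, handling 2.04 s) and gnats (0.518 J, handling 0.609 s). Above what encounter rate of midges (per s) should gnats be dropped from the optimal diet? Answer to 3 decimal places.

The zero-one rule: include gnats iff E₂/h₂ > λE₁/(1+λh₁). Equality gives the switch point.
λE₁h₂ = E₂ + λE₂h₁ ⇒ λ = E₂/(E₁h₂ − E₂h₁) = 0.518/(2.284 − 1.057) = 0.4222 per s.

0.422 per s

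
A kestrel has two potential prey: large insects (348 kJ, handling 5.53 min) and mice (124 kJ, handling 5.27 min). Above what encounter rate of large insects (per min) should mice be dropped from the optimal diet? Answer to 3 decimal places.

0.108 per min

Drop mice once their profitability E₂/h₂ falls below the rate achievable on large insects alone: E₂/h₂ = λE₁/(1 + λh₁).
Solve for λ: λE₁h₂ = E₂(1 + λh₁) → λ(E₁h₂ − E₂h₁) = E₂ → λ = E₂/(E₁h₂ − E₂h₁).
λ = 124/(348×5.27 − 124×5.53) = 124/1148 = 0.108 per min.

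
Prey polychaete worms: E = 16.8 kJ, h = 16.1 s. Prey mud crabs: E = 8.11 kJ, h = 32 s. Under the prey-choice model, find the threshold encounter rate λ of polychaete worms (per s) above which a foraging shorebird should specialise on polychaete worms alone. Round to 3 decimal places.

0.020 per s

At the threshold, the rate on polychaete worms alone equals the profitability of mud crabs: λ·16.8/(1 + λ·16.1) = 8.11/32 = 0.2534.
Rearranging, λ(16.8 − 0.2534×16.1) = 0.2534, so λ = 0.2534/12.72 = 0.01992 per s.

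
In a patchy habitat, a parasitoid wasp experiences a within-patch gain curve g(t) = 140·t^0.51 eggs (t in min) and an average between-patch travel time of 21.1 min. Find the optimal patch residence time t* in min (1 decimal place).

22.0 min

Maximise g(t)/(T+t): set derivative to zero → g'(t)(T+t) = g(t).
g'(t) = 0.51·140·t^-0.49. Setting 0.51·140·t^-0.49 = 140·t^0.51/(21.1+t) gives 0.51(21.1+t) = t, so 0.49·t = 0.51×21.1.
t* = 0.51×21.1/0.49 = 21.96 min.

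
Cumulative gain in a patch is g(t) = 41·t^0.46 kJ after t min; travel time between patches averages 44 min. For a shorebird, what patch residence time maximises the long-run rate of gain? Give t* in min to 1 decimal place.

By the marginal value theorem, leave when the instantaneous gain rate g'(t) equals the habitat-wide average g(t)/(T + t).
g'(t) = 0.46·41·t^-0.54. Setting 0.46·41·t^-0.54 = 41·t^0.46/(44+t) gives 0.46(44+t) = t, so 0.54·t = 0.46×44.
t* = 0.46×44/0.54 = 37.48 min.

37.5 min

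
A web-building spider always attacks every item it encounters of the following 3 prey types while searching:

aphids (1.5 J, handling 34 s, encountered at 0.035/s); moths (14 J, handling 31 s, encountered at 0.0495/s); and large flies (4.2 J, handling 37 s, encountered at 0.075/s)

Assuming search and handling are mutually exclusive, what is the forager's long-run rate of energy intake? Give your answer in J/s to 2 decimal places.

R = Σλ_iE_i / (1 + Σλ_ih_i)
Numerator: 0.035×1.5 + 0.0495×14 + 0.075×4.2 = 1.06
Denominator: 1 + 0.035×34 + 0.0495×31 + 0.075×37 = 6.5
R = 1.06/6.5 = 0.1632 J/s

0.16 J/s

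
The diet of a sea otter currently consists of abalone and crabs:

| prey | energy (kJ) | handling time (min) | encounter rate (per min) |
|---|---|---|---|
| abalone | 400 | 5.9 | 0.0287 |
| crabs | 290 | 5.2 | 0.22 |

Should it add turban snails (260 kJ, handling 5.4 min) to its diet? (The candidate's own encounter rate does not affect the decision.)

Yes

Current rate: (0.0287×400 + 0.22×290)/(1 + 0.0287×5.9 + 0.22×5.2) = 32.54 kJ/min.
Profitability of turban snails: 260/5.4 = 48.15 kJ/min.
48.15 > 32.54, so adding turban snails raises the average — include it.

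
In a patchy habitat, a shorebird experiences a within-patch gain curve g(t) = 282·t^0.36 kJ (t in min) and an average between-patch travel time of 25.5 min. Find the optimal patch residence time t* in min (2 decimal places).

14.34 min

Maximise g(t)/(T+t): set derivative to zero → g'(t)(T+t) = g(t).
g'(t) = 0.36·282·t^-0.64. Setting 0.36·282·t^-0.64 = 282·t^0.36/(25.5+t) gives 0.36(25.5+t) = t, so 0.64·t = 0.36×25.5.
t* = 0.36×25.5/0.64 = 14.34 min.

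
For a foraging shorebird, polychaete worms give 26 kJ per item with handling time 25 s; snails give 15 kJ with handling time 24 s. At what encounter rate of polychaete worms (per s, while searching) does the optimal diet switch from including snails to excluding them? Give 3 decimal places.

Drop snails once their profitability E₂/h₂ falls below the rate achievable on polychaete worms alone: E₂/h₂ = λE₁/(1 + λh₁).
Solve for λ: λE₁h₂ = E₂(1 + λh₁) → λ(E₁h₂ − E₂h₁) = E₂ → λ = E₂/(E₁h₂ − E₂h₁).
λ = 15/(26×24 − 15×25) = 15/249 = 0.06024 per s.

0.060 per s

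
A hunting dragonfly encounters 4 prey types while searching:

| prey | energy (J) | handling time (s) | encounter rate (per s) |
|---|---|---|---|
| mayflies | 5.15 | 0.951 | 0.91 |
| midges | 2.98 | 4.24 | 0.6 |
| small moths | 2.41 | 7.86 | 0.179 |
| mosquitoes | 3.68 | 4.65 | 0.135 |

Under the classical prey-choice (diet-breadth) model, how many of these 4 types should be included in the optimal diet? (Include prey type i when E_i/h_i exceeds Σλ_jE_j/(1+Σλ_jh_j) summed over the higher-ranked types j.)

Profitabilities (E/h, J/s): mayflies 5.42, mosquitoes 0.791, midges 0.703, small moths 0.307. Add prey in this order while the next type's profitability exceeds the intake rate on those already taken.
Rate on top 1: 2.512. mosquitoes: 0.791 < 2.512 → exclude; stop.
Optimal diet: mayflies — 1 of 4 types.

1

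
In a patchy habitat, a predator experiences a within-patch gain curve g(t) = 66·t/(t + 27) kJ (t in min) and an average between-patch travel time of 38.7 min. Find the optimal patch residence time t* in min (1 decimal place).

32.3 min

By the marginal value theorem, leave when the instantaneous gain rate g'(t) equals the habitat-wide average g(t)/(T + t).
g'(t) = 66·27/(t + 27)². Setting 66·27/(t+27)² = 66t/[(t+27)(38.7+t)] gives 27(38.7+t) = t(t+27), so t² = 27×38.7 = 1045.
t* = √1045 = 32.32 min.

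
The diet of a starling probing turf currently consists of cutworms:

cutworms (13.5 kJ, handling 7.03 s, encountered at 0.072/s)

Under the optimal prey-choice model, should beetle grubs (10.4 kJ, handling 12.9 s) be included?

On cutworms alone, R = ΣλE/(1+Σλh) = 0.972/1.506 = 0.6453 kJ/s.
beetle grubs: E/h = 10.4/12.9 = 0.8062 kJ/s.
Since 0.8062 > R, including beetle grubs increases the long-run rate.

Yes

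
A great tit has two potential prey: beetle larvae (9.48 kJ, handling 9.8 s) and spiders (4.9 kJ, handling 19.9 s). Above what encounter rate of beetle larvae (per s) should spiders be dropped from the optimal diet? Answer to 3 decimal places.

The zero-one rule: include spiders iff E₂/h₂ > λE₁/(1+λh₁). Equality gives the switch point.
λE₁h₂ = E₂ + λE₂h₁ ⇒ λ = E₂/(E₁h₂ − E₂h₁) = 4.9/(188.7 − 48.02) = 0.03484 per s.

0.035 per s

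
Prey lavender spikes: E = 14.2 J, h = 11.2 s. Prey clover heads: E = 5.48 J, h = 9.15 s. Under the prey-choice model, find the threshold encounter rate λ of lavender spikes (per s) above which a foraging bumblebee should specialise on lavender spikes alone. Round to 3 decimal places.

At the threshold, the rate on lavender spikes alone equals the profitability of clover heads: λ·14.2/(1 + λ·11.2) = 5.48/9.15 = 0.5989.
Rearranging, λ(14.2 − 0.5989×11.2) = 0.5989, so λ = 0.5989/7.492 = 0.07994 per s.

0.080 per s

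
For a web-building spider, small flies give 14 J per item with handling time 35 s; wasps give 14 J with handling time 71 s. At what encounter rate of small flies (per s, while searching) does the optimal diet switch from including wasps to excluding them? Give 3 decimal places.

At the threshold, the rate on small flies alone equals the profitability of wasps: λ·14/(1 + λ·35) = 14/71 = 0.1972.
Rearranging, λ(14 − 0.1972×35) = 0.1972, so λ = 0.1972/7.099 = 0.02778 per s.

0.028 per s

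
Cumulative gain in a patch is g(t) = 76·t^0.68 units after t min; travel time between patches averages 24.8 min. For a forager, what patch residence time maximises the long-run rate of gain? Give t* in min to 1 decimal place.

Maximise g(t)/(T+t): set derivative to zero → g'(t)(T+t) = g(t).
g'(t) = 0.68·76·t^-0.32. Setting 0.68·76·t^-0.32 = 76·t^0.68/(24.8+t) gives 0.68(24.8+t) = t, so 0.32·t = 0.68×24.8.
t* = 0.68×24.8/0.32 = 52.7 min.

52.7 min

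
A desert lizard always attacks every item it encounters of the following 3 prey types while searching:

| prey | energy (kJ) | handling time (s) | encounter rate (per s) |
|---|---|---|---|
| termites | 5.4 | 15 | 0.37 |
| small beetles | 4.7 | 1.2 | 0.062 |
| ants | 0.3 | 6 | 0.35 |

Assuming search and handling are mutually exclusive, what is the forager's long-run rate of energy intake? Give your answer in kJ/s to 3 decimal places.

R = (0.37×5.4 + 0.062×4.7 + 0.35×0.3) / (1 + 0.37×15 + 0.062×1.2 + 0.35×6) = 2.394/8.724 = 0.2744 kJ/s.

0.274 kJ/s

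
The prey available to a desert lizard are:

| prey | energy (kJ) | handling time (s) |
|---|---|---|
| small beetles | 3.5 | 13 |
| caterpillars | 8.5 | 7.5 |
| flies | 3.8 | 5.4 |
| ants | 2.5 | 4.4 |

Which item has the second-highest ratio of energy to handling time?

flies

In descending order of E/h:
caterpillars: 8.5/7.5 = 1.13 kJ/s
flies: 3.8/5.4 = 0.704 kJ/s
ants: 2.5/4.4 = 0.568 kJ/s
small beetles: 3.5/13 = 0.269 kJ/s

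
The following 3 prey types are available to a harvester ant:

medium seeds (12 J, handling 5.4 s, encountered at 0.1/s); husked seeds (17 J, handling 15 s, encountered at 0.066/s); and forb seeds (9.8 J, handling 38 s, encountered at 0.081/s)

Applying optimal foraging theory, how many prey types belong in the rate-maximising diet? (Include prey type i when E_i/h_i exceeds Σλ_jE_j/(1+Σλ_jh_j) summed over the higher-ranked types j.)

Rank by E/h (J/s): medium seeds 2.22, husked seeds 1.13, forb seeds 0.258. Include each in turn until the next type's E/h falls below the running intake rate.
Rate on top 1: 0.7792. husked seeds: 1.13 > 0.7792 → include.
Rate on top 2: 0.9178. forb seeds: 0.258 < 0.9178 → exclude; stop.
Optimal diet: medium seeds, husked seeds — 2 of 3 types.

2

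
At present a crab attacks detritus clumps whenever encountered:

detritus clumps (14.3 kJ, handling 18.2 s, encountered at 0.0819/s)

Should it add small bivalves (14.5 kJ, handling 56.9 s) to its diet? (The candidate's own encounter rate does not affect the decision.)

No

Current rate: (0.0819×14.3)/(1 + 0.0819×18.2) = 0.4702 kJ/s.
small bivalves: E/h = 14.5/56.9 = 0.2548 kJ/s.
Since 0.2548 < R, time spent handling small bivalves is better spent searching.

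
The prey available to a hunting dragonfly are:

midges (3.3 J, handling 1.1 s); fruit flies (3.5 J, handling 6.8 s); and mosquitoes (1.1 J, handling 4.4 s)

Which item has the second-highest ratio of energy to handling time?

Profitability E/h (J/s): midges = 3.3/1.1 = 3, fruit flies = 3.5/6.8 = 0.515, mosquitoes = 1.1/4.4 = 0.25.
Ranked: midges > fruit flies > mosquitoes.

fruit flies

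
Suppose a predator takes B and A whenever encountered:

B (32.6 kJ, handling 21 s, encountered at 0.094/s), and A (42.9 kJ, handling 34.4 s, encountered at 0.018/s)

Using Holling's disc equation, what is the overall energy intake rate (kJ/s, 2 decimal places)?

R = (0.094×32.6 + 0.018×42.9) / (1 + 0.094×21 + 0.018×34.4) = 3.837/3.593 = 1.068 kJ/s.

1.07 kJ/s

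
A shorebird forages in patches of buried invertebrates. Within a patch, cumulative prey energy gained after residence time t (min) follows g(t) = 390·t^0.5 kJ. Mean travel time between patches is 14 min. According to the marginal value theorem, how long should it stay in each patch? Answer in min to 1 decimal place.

Optimal t* satisfies g'(t*) = g(t*)/(T + t*).
g'(t) = 0.5·390·t^-0.5. Setting 0.5·390·t^-0.5 = 390·t^0.5/(14+t) gives 0.5(14+t) = t, so 0.50·t = 0.5×14.
t* = 0.5×14/0.50 = 14 min.

14.0 min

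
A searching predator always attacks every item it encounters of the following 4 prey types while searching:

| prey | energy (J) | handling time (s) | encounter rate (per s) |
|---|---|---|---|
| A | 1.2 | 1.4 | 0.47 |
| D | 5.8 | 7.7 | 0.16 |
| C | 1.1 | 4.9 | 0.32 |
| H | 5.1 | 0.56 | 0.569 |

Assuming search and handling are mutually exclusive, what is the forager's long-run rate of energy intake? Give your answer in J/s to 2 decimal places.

R = Σλ_iE_i / (1 + Σλ_ih_i)
Numerator: 0.47×1.2 + 0.16×5.8 + 0.32×1.1 + 0.569×5.1 = 4.746
Denominator: 1 + 0.47×1.4 + 0.16×7.7 + 0.32×4.9 + 0.569×0.56 = 4.777
R = 4.746/4.777 = 0.9936 J/s

0.99 J/s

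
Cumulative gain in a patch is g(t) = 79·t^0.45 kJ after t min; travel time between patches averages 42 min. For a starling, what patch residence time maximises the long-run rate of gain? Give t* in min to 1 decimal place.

Optimal t* satisfies g'(t*) = g(t*)/(T + t*).
g'(t) = 0.45·79·t^-0.55. Setting 0.45·79·t^-0.55 = 79·t^0.45/(42+t) gives 0.45(42+t) = t, so 0.55·t = 0.45×42.
t* = 0.45×42/0.55 = 34.36 min.

34.4 min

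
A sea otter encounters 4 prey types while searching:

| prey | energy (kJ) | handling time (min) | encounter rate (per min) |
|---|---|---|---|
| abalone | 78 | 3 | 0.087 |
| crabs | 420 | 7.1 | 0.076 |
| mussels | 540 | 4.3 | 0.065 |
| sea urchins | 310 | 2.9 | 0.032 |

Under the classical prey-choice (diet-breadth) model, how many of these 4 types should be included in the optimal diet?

Rank by E/h (kJ/min): mussels 126, sea urchins 107, crabs 59.2, abalone 26. Include each in turn until the next type's E/h falls below the running intake rate.
Rate on top 1: 27.43. sea urchins: 107 > 27.43 → include.
Rate on top 2: 32.81. crabs: 59.2 > 32.81 → include.
Rate on top 3: 40.24. abalone: 26 < 40.24 → exclude; stop.
Optimal diet: mussels, sea urchins, crabs — 3 of 4 types.

3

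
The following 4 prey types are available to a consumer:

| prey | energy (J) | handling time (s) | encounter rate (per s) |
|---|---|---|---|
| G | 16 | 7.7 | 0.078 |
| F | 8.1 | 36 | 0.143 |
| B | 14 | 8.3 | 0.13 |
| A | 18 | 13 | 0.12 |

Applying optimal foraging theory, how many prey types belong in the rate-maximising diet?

E/h in descending order: G 2.08, B 1.69, A 1.38, F 0.225 J/s. The optimal diet is the largest prefix of this list for which every included type satisfies E_i/h_i > R on the types above it.
Rate on top 1: 0.7797. B: 1.69 > 0.7797 → include.
Rate on top 2: 1.145. A: 1.38 > 1.145 → include.
Rate on top 3: 1.233. F: 0.225 < 1.233 → exclude; stop.
Optimal diet: G, B, A — 3 of 4 types.

3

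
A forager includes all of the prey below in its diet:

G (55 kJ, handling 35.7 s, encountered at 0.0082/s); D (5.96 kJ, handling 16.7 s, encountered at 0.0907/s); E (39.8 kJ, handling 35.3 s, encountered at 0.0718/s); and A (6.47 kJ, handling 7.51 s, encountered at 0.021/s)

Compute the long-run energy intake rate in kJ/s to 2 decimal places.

0.72 kJ/s

R = (0.0082×55 + 0.0907×5.96 + 0.0718×39.8 + 0.021×6.47) / (1 + 0.0082×35.7 + 0.0907×16.7 + 0.0718×35.3 + 0.021×7.51) = 3.985/5.5 = 0.7246 kJ/s.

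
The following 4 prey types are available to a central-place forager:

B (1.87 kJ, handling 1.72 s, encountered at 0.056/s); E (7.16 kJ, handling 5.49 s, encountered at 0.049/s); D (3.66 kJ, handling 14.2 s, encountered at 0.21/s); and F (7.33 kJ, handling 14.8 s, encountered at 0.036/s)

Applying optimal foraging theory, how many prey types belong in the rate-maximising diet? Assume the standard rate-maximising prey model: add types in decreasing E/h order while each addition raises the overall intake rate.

3

E/h in descending order: E 1.3, B 1.09, F 0.495, D 0.258 kJ/s. The optimal diet is the largest prefix of this list for which every included type satisfies E_i/h_i > R on the types above it.
Rate on top 1: 0.2765. B: 1.09 > 0.2765 → include.
Rate on top 2: 0.3337. F: 0.495 > 0.3337 → include.
Rate on top 3: 0.379. D: 0.258 < 0.379 → exclude; stop.
Optimal diet: E, B, F — 3 of 4 types.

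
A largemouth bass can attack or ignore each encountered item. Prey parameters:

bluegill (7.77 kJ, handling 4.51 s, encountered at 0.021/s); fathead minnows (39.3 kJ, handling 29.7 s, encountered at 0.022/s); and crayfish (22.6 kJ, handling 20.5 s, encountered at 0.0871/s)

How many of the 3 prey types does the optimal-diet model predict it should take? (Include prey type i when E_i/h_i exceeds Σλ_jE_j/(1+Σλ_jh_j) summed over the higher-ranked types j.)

3

Rank by E/h (kJ/s): bluegill 1.72, fathead minnows 1.32, crayfish 1.1. Include each in turn until the next type's E/h falls below the running intake rate.
Rate on top 1: 0.1491. fathead minnows: 1.32 > 0.1491 → include.
Rate on top 2: 0.5879. crayfish: 1.1 > 0.5879 → include.
Optimal diet: bluegill, fathead minnows, crayfish — 3 of 3 types.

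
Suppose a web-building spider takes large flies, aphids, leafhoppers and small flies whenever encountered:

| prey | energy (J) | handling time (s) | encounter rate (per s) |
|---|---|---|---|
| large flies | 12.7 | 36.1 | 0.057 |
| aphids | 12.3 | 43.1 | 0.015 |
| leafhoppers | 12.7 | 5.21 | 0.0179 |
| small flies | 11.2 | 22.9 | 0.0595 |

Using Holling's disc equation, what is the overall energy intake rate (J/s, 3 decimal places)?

0.349 J/s

R = (0.057×12.7 + 0.015×12.3 + 0.0179×12.7 + 0.0595×11.2) / (1 + 0.057×36.1 + 0.015×43.1 + 0.0179×5.21 + 0.0595×22.9) = 1.802/5.16 = 0.3492 J/s.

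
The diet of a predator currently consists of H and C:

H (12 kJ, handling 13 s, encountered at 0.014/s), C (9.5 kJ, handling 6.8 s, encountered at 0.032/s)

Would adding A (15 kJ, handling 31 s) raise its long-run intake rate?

Intake rate on the current diet: R = (0.014×12 + 0.032×9.5) / (1 + 0.014×13 + 0.032×6.8) = 0.472/1.4 = 0.3372 kJ/s.
A: E/h = 15/31 = 0.4839 kJ/s.
Since 0.4839 > R, including A increases the long-run rate.

Yes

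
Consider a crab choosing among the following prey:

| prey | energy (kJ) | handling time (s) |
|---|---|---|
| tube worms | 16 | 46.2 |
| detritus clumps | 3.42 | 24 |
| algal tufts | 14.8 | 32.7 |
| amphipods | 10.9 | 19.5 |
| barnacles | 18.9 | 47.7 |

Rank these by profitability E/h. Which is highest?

amphipods

In descending order of E/h:
amphipods: 10.9/19.5 = 0.559 kJ/s
algal tufts: 14.8/32.7 = 0.453 kJ/s
barnacles: 18.9/47.7 = 0.396 kJ/s
tube worms: 16/46.2 = 0.346 kJ/s
detritus clumps: 3.42/24 = 0.142 kJ/s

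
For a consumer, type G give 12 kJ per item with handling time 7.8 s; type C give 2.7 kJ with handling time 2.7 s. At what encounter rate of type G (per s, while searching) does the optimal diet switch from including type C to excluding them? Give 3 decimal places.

Drop type C once their profitability E₂/h₂ falls below the rate achievable on type G alone: E₂/h₂ = λE₁/(1 + λh₁).
Solve for λ: λE₁h₂ = E₂(1 + λh₁) → λ(E₁h₂ − E₂h₁) = E₂ → λ = E₂/(E₁h₂ − E₂h₁).
λ = 2.7/(12×2.7 − 2.7×7.8) = 2.7/11.34 = 0.2381 per s.

0.238 per s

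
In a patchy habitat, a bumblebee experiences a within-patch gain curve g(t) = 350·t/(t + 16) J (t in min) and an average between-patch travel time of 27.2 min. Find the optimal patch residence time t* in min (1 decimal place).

20.9 min

By the marginal value theorem, leave when the instantaneous gain rate g'(t) equals the habitat-wide average g(t)/(T + t).
g'(t) = 350·16/(t + 16)². Setting 350·16/(t+16)² = 350t/[(t+16)(27.2+t)] gives 16(27.2+t) = t(t+16), so t² = 16×27.2 = 435.2.
t* = √435.2 = 20.86 min.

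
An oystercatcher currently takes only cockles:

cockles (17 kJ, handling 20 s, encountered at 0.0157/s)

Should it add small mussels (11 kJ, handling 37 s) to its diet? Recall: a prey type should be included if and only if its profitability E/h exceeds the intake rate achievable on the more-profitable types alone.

On cockles alone, R = ΣλE/(1+Σλh) = 0.2669/1.314 = 0.2031 kJ/s.
small mussels: E/h = 11/37 = 0.2973 kJ/s.
0.2973 > 0.2031, so adding small mussels raises the average — include it.

Yes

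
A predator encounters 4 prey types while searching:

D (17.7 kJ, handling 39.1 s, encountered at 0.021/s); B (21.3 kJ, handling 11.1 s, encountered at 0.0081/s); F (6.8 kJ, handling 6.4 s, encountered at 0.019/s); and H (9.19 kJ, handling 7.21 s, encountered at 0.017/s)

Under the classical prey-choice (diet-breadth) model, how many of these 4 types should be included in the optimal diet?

Profitabilities (E/h, kJ/s): B 1.92, H 1.27, F 1.06, D 0.453. Add prey in this order while the next type's profitability exceeds the intake rate on those already taken.
Rate on top 1: 0.1583. H: 1.27 > 0.1583 → include.
Rate on top 2: 0.2711. F: 1.06 > 0.2711 → include.
Rate on top 3: 0.3433. D: 0.453 > 0.3433 → include.
Optimal diet: B, H, F, D — 4 of 4 types.

4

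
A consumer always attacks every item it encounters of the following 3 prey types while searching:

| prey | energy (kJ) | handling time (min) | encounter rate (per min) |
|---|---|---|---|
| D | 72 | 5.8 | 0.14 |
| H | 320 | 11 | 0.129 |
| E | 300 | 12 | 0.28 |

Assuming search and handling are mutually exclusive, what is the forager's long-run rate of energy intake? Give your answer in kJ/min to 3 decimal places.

R = (0.14×72 + 0.129×320 + 0.28×300) / (1 + 0.14×5.8 + 0.129×11 + 0.28×12) = 135.4/6.591 = 20.54 kJ/min.

20.537 kJ/min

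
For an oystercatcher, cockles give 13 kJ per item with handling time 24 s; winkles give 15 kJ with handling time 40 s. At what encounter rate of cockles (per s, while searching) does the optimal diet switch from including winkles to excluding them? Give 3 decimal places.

At the threshold, the rate on cockles alone equals the profitability of winkles: λ·13/(1 + λ·24) = 15/40 = 0.375.
Rearranging, λ(13 − 0.375×24) = 0.375, so λ = 0.375/4 = 0.09375 per s.

0.094 per s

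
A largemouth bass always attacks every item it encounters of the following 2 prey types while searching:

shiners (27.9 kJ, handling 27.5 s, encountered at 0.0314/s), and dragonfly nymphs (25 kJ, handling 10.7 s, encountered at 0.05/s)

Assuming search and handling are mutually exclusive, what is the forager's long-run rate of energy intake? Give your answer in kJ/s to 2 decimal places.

R = Σλ_iE_i / (1 + Σλ_ih_i)
Numerator: 0.0314×27.9 + 0.05×25 = 2.126
Denominator: 1 + 0.0314×27.5 + 0.05×10.7 = 2.398
R = 2.126/2.398 = 0.8864 kJ/s

0.89 kJ/s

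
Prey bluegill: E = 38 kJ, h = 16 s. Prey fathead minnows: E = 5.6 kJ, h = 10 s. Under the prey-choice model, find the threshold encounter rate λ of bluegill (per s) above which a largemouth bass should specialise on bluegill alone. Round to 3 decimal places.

0.019 per s

At the threshold, the rate on bluegill alone equals the profitability of fathead minnows: λ·38/(1 + λ·16) = 5.6/10 = 0.56.
Rearranging, λ(38 − 0.56×16) = 0.56, so λ = 0.56/29.04 = 0.01928 per s.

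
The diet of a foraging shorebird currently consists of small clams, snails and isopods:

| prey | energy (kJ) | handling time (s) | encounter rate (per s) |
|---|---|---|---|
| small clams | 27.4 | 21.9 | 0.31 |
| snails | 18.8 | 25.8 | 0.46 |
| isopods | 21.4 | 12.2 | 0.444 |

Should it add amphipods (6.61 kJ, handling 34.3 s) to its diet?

On small clams, snails and isopods alone, R = ΣλE/(1+Σλh) = 26.64/25.07 = 1.063 kJ/s.
amphipods: E/h = 6.61/34.3 = 0.1927 kJ/s.
Since 0.1927 < R, time spent handling amphipods is better spent searching.

No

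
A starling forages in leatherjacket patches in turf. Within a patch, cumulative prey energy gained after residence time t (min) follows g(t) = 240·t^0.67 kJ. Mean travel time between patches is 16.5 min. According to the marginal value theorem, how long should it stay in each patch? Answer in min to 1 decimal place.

33.5 min

Maximise g(t)/(T+t): set derivative to zero → g'(t)(T+t) = g(t).
g'(t) = 0.67·240·t^-0.33. Setting 0.67·240·t^-0.33 = 240·t^0.67/(16.5+t) gives 0.67(16.5+t) = t, so 0.33·t = 0.67×16.5.
t* = 0.67×16.5/0.33 = 33.5 min.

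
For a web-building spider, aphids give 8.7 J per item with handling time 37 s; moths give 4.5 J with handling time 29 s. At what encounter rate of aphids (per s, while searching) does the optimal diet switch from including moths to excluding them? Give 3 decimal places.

0.052 per s

At the threshold, the rate on aphids alone equals the profitability of moths: λ·8.7/(1 + λ·37) = 4.5/29 = 0.1552.
Rearranging, λ(8.7 − 0.1552×37) = 0.1552, so λ = 0.1552/2.959 = 0.05245 per s.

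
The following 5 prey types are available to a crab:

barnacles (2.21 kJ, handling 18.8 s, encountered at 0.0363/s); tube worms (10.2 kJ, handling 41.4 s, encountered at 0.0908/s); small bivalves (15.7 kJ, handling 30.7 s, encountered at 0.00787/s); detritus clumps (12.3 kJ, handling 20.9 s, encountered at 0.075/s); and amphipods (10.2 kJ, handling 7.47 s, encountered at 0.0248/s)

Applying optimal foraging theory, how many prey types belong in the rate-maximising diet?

3

Profitabilities (E/h, kJ/s): amphipods 1.37, detritus clumps 0.589, small bivalves 0.511, tube worms 0.246, barnacles 0.118. Add prey in this order while the next type's profitability exceeds the intake rate on those already taken.
Rate on top 1: 0.2134. detritus clumps: 0.589 > 0.2134 → include.
Rate on top 2: 0.427. small bivalves: 0.511 > 0.427 → include.
Rate on top 3: 0.4338. tube worms: 0.246 < 0.4338 → exclude; stop.
Optimal diet: amphipods, detritus clumps, small bivalves — 3 of 5 types.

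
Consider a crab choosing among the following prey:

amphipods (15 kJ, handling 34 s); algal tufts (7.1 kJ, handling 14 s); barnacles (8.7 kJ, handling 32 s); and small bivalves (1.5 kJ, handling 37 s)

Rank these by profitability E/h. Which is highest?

In descending order of E/h:
algal tufts: 7.1/14 = 0.507 kJ/s
amphipods: 15/34 = 0.441 kJ/s
barnacles: 8.7/32 = 0.272 kJ/s
small bivalves: 1.5/37 = 0.0405 kJ/s

algal tufts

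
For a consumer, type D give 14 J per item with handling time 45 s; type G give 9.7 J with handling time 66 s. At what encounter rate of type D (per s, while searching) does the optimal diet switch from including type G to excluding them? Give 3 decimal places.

0.020 per s

The zero-one rule: include type G iff E₂/h₂ > λE₁/(1+λh₁). Equality gives the switch point.
λE₁h₂ = E₂ + λE₂h₁ ⇒ λ = E₂/(E₁h₂ − E₂h₁) = 9.7/(924 − 436.5) = 0.0199 per s.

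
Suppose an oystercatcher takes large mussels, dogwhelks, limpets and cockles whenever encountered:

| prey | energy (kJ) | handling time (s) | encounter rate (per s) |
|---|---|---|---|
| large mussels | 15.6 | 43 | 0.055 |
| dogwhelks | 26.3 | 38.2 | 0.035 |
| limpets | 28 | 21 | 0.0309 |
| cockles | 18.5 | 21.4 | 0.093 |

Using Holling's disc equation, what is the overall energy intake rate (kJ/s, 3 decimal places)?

Energy encountered per unit search time: 0.055×15.6 + 0.035×26.3 + 0.0309×28 + 0.093×18.5 = 4.364 kJ/s.
Handling time per unit search time: 0.055×43 + 0.035×38.2 + 0.0309×21 + 0.093×21.4 = 6.341.
Rate = 4.364/(1 + 6.341) = 0.5945 kJ/s.

0.594 kJ/s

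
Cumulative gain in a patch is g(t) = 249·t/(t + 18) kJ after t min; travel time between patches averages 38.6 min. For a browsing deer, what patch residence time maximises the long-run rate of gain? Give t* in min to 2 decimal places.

By the marginal value theorem, leave when the instantaneous gain rate g'(t) equals the habitat-wide average g(t)/(T + t).
g'(t) = 249·18/(t + 18)². Setting 249·18/(t+18)² = 249t/[(t+18)(38.6+t)] gives 18(38.6+t) = t(t+18), so t² = 18×38.6 = 694.8.
t* = √694.8 = 26.36 min.

26.36 min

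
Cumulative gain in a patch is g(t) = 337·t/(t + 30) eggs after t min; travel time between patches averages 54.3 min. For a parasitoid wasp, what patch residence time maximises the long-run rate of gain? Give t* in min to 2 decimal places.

Optimal t* satisfies g'(t*) = g(t*)/(T + t*).
g'(t) = 337·30/(t + 30)². Setting 337·30/(t+30)² = 337t/[(t+30)(54.3+t)] gives 30(54.3+t) = t(t+30), so t² = 30×54.3 = 1629.
t* = √1629 = 40.36 min.

40.36 min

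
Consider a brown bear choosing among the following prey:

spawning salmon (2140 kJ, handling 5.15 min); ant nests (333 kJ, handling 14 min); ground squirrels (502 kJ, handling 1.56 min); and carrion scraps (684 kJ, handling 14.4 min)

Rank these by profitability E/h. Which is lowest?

In descending order of E/h:
spawning salmon: 2140/5.15 = 416 kJ/min
ground squirrels: 502/1.56 = 322 kJ/min
carrion scraps: 684/14.4 = 47.5 kJ/min
ant nests: 333/14 = 23.8 kJ/min

ant nests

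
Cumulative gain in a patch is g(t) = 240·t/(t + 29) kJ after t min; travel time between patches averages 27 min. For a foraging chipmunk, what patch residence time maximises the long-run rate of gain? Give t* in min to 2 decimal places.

Maximise g(t)/(T+t): set derivative to zero → g'(t)(T+t) = g(t).
g'(t) = 240·29/(t + 29)². Setting 240·29/(t+29)² = 240t/[(t+29)(27+t)] gives 29(27+t) = t(t+29), so t² = 29×27 = 783.
t* = √783 = 27.98 min.

27.98 min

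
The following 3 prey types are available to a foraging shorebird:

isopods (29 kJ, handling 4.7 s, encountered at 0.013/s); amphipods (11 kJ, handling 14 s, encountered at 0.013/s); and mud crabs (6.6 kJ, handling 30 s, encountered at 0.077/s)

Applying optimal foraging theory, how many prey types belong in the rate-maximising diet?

E/h in descending order: isopods 6.17, amphipods 0.786, mud crabs 0.22 kJ/s. The optimal diet is the largest prefix of this list for which every included type satisfies E_i/h_i > R on the types above it.
Rate on top 1: 0.3553. amphipods: 0.786 > 0.3553 → include.
Rate on top 2: 0.4183. mud crabs: 0.22 < 0.4183 → exclude; stop.
Optimal diet: isopods, amphipods — 2 of 3 types.

2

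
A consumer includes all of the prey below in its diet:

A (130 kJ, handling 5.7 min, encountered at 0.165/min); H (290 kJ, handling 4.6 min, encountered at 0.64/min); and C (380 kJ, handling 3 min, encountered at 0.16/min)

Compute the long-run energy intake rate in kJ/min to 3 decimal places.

R = Σλ_iE_i / (1 + Σλ_ih_i)
Numerator: 0.165×130 + 0.64×290 + 0.16×380 = 267.9
Denominator: 1 + 0.165×5.7 + 0.64×4.6 + 0.16×3 = 5.364
R = 267.9/5.364 = 49.93 kJ/min

49.930 kJ/min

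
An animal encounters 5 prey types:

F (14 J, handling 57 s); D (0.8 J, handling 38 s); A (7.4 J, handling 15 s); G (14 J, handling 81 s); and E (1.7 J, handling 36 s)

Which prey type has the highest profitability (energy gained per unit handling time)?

Profitability E/h (J/s): F = 14/57 = 0.246, D = 0.8/38 = 0.0211, A = 7.4/15 = 0.493, G = 14/81 = 0.173, E = 1.7/36 = 0.0472.
Ranked: A > F > G > E > D.

A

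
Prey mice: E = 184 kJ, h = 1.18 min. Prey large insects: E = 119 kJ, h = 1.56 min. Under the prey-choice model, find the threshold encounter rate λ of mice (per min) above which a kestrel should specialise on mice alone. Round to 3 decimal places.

Drop large insects once their profitability E₂/h₂ falls below the rate achievable on mice alone: E₂/h₂ = λE₁/(1 + λh₁).
Solve for λ: λE₁h₂ = E₂(1 + λh₁) → λ(E₁h₂ − E₂h₁) = E₂ → λ = E₂/(E₁h₂ − E₂h₁).
λ = 119/(184×1.56 − 119×1.18) = 119/146.6 = 0.8116 per min.

0.812 per min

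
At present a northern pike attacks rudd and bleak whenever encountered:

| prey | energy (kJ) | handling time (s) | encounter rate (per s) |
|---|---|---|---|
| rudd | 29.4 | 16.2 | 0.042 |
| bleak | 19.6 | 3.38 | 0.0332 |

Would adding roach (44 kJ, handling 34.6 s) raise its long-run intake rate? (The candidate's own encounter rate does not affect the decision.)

Intake rate on the current diet: R = (0.042×29.4 + 0.0332×19.6) / (1 + 0.042×16.2 + 0.0332×3.38) = 1.886/1.793 = 1.052 kJ/s.
Profitability of roach: 44/34.6 = 1.272 kJ/s.
Since 1.272 > R, including roach increases the long-run rate.

Yes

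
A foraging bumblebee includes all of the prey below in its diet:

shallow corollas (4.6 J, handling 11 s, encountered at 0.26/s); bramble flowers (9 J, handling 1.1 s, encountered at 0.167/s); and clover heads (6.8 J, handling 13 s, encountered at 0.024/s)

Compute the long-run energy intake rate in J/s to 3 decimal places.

0.657 J/s

R = (0.26×4.6 + 0.167×9 + 0.024×6.8) / (1 + 0.26×11 + 0.167×1.1 + 0.024×13) = 2.862/4.356 = 0.6571 J/s.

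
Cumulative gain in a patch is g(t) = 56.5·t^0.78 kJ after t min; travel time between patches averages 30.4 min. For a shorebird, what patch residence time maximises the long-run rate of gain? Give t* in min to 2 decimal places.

Optimal t* satisfies g'(t*) = g(t*)/(T + t*).
g'(t) = 0.78·56.5·t^-0.22. Setting 0.78·56.5·t^-0.22 = 56.5·t^0.78/(30.4+t) gives 0.78(30.4+t) = t, so 0.22·t = 0.78×30.4.
t* = 0.78×30.4/0.22 = 107.8 min.

107.78 min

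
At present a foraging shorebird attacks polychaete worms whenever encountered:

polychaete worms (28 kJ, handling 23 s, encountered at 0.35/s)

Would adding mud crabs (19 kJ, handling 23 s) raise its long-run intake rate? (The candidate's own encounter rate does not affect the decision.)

Intake rate on the current diet: R = (0.35×28) / (1 + 0.35×23) = 9.8/9.05 = 1.083 kJ/s.
Profitability of mud crabs: 19/23 = 0.8261 kJ/s.
0.8261 < 1.083, so adding mud crabs would lower the average — exclude it.

No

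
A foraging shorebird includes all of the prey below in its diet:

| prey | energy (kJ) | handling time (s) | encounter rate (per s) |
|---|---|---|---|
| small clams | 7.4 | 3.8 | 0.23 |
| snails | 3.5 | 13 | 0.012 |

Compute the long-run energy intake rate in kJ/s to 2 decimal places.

R = (0.23×7.4 + 0.012×3.5) / (1 + 0.23×3.8 + 0.012×13) = 1.744/2.03 = 0.8591 kJ/s.

0.86 kJ/s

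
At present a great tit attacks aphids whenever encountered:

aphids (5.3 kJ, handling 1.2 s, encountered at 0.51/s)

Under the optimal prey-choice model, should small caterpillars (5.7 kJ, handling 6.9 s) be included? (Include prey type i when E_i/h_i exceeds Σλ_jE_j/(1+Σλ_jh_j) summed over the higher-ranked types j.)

No

Intake rate on the current diet: R = (0.51×5.3) / (1 + 0.51×1.2) = 2.703/1.612 = 1.677 kJ/s.
small caterpillars: E/h = 5.7/6.9 = 0.8261 kJ/s.
Since 0.8261 < R, time spent handling small caterpillars is better spent searching.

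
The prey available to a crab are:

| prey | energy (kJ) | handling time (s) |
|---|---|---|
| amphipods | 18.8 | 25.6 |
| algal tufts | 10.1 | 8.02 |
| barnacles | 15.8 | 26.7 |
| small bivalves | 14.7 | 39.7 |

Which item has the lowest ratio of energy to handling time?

small bivalves

Profitability E/h (kJ/s): amphipods = 18.8/25.6 = 0.734, algal tufts = 10.1/8.02 = 1.26, barnacles = 15.8/26.7 = 0.592, small bivalves = 14.7/39.7 = 0.37.
Ranked: algal tufts > amphipods > barnacles > small bivalves.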